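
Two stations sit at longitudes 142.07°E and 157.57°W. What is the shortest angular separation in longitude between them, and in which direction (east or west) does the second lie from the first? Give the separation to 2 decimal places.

Raw difference: -157.57 − 142.07 = -299.64°.
Normalise into (−180°, 180°]: -299.64° + 360° = 60.36°.
Positive ⇒ the second point lies to the east; separation 60.36°.

60.36° east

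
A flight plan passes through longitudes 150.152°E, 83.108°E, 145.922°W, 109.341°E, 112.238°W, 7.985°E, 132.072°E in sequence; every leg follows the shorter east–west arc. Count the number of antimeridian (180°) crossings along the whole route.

Leg 1: +150.152° → +83.108°, shortest Δλ = -67.044° (west) — does not cross 180°.
Leg 2: +83.108° → -145.922°, shortest Δλ = 130.97° (east) — crosses 180°.
Leg 3: -145.922° → +109.341°, shortest Δλ = -104.737° (west) — crosses 180°.
Leg 4: +109.341° → -112.238°, shortest Δλ = 138.421° (east) — crosses 180°.
Leg 5: -112.238° → +7.985°, shortest Δλ = 120.223° (east) — does not cross 180°.
Leg 6: +7.985° → +132.072°, shortest Δλ = 124.087° (east) — does not cross 180°.
Total crossings: 3.

3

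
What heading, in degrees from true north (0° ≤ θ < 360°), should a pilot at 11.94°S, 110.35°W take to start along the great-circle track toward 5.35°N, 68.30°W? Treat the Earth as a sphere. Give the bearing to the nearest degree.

70°

Δλ = -68.30 − -110.35 = 42.05°.
θ = atan2( sin Δλ · cos φ₂ , cos φ₁ · sin φ₂ − sin φ₁ · cos φ₂ · cos Δλ )
  = atan2(0.66686, 0.24418) = 69.889° → normalised to [0°, 360°): 69.889°.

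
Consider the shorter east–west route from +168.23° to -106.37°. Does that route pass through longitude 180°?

Naïve |-106.37 − 168.23| = 274.6° > 180°, so the shorter arc goes the other way round — across 180°.
Signed shortest Δλ = ((-106.37 − 168.23 + 180) mod 360) − 180 = 85.4°.
Going east by 85.4° from +168.23° passes through 180° before reaching -106.37°.

Yes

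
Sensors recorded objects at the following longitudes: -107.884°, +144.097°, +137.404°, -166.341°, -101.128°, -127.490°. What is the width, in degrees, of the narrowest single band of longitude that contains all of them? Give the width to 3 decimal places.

121.468°

Sort the longitudes: -166.341°, -127.490°, -107.884°, -101.128°, +137.404°, +144.097°.
Eastward gaps between consecutive values (wrapping around): 38.851°, 19.606°, 6.756°, 238.532°, 6.693°, 49.562°.
Largest gap = 238.532° ⇒ minimal covering band is its complement: 360° − 238.532° = 121.468°.
Band runs from +137.404° eastward to -101.128°, crossing the antimeridian.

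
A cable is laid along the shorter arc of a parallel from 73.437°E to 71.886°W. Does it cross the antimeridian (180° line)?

No

Signed shortest Δλ = ((-71.886 − 73.437 + 180) mod 360) − 180 = -145.323°.
Going west by 145.323° from +73.437° reaches -71.886° without touching 180°.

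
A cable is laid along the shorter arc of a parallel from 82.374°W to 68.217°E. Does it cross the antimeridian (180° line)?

No

Signed shortest Δλ = ((68.217 − -82.374 + 180) mod 360) − 180 = 150.591°.
Going east by 150.591° from -82.374° reaches +68.217° without touching 180°.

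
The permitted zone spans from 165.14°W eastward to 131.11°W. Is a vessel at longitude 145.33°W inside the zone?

Yes

Band width going east from -165.14° to -131.11°: ((-131.11 − -165.14) mod 360) = 34.03°.
Offset of -145.33° east of the west edge: ((-145.33 − -165.14) mod 360) = 19.81°.
19.81° ≤ 34.03° ⇒ inside.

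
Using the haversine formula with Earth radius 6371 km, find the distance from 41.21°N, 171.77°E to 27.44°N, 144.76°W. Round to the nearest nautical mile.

Δλ = -144.76 − 171.77 = -316.53°; wrapped into (−180°, 180°]: 43.47°.
Δφ = 27.44 − 41.21 = -13.77°.
a = sin²(Δφ/2) + cos φ₁ · cos φ₂ · sin²(Δλ/2) = 0.105929.
c = 2·atan2(√a, √(1−a)) = 0.66301 rad → d = 6371·c ≈ 4224.04 km ≈ 2280.80 nmi.

2281 nmi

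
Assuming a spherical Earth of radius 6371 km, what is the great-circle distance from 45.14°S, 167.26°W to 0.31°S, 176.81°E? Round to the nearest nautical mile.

2821 nmi

Δλ = 176.81 − -167.26 = 344.07°; wrapped into (−180°, 180°]: -15.93°.
Δφ = -0.31 − -45.14 = 44.83°.
a = sin²(Δφ/2) + cos φ₁ · cos φ₂ · sin²(Δλ/2) = 0.158943.
c = 2·atan2(√a, √(1−a)) = 0.82015 rad → d = 6371·c ≈ 5225.15 km ≈ 2821.36 nmi.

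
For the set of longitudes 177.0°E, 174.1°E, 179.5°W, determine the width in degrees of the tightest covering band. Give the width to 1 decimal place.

Sort the longitudes: -179.5°, +174.1°, +177.0°.
Eastward gaps between consecutive values (wrapping around): 353.6°, 2.9°, 3.5°.
Largest gap = 353.6° ⇒ minimal covering band is its complement: 360° − 353.6° = 6.4°.
Band runs from +174.1° eastward to -179.5°, crossing the antimeridian.

6.4°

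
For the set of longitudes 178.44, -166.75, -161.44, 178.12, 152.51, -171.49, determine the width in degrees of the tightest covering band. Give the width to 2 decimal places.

46.05°

Sort the longitudes: -171.49°, -166.75°, -161.44°, +152.51°, +178.12°, +178.44°.
Eastward gaps between consecutive values (wrapping around): 4.74°, 5.31°, 313.95°, 25.61°, 0.32°, 10.07°.
Largest gap = 313.95° ⇒ minimal covering band is its complement: 360° − 313.95° = 46.05°.
Band runs from +152.51° eastward to -161.44°, crossing the antimeridian.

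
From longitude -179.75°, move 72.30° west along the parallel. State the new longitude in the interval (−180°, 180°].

Start at -179.75°; shift −72.30° → -252.05°.
-252.05° lies outside (−180°, 180°]; add 360° → +107.95°.

+107.95°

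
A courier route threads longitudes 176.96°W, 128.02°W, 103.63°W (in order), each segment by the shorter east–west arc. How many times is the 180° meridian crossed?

0

Leg 1: -176.96° → -128.02°, shortest Δλ = 48.94° (east) — does not cross 180°.
Leg 2: -128.02° → -103.63°, shortest Δλ = 24.39° (east) — does not cross 180°.
Total crossings: 0.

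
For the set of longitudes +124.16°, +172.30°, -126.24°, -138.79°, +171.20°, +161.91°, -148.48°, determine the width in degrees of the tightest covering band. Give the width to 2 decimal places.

Sort the longitudes: -148.48°, -138.79°, -126.24°, +124.16°, +161.91°, +171.20°, +172.30°.
Eastward gaps between consecutive values (wrapping around): 9.69°, 12.55°, 250.40°, 37.75°, 9.29°, 1.10°, 39.22°.
Largest gap = 250.40° ⇒ minimal covering band is its complement: 360° − 250.40° = 109.60°.
Band runs from +124.16° eastward to -126.24°, crossing the antimeridian.

109.60°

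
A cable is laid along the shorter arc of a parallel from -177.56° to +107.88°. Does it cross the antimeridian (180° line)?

Yes

Naïve |107.88 − -177.56| = 285.44° > 180°, so the shorter arc goes the other way round — across 180°.
Signed shortest Δλ = ((107.88 − -177.56 + 180) mod 360) − 180 = -74.56°.
Going west by 74.56° from -177.56° passes through 180° before reaching +107.88°.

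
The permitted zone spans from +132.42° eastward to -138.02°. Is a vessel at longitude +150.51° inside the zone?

Yes

Band width going east from +132.42° to -138.02°: ((-138.02 − 132.42) mod 360) = 89.56°.
Offset of +150.51° east of the west edge: ((150.51 − 132.42) mod 360) = 18.09°.
18.09° ≤ 89.56° ⇒ inside.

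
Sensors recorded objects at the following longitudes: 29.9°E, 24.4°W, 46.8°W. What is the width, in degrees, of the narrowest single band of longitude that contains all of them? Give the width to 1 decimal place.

Sort the longitudes: -46.8°, -24.4°, +29.9°.
Eastward gaps between consecutive values (wrapping around): 22.4°, 54.3°, 283.3°.
Largest gap = 283.3° ⇒ minimal covering band is its complement: 360° − 283.3° = 76.7°.
Band runs from -46.8° eastward to +29.9°.

76.7°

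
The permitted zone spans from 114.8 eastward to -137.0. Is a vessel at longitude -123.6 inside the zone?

Band width going east from +114.8° to -137.0°: ((-137.0 − 114.8) mod 360) = 108.2°.
Offset of -123.6° east of the west edge: ((-123.6 − 114.8) mod 360) = 121.6°.
121.6° > 108.2° ⇒ outside.

No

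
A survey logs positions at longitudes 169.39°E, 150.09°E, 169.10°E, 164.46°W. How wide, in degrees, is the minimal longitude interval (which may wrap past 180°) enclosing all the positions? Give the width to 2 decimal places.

Sort the longitudes: -164.46°, +150.09°, +169.10°, +169.39°.
Eastward gaps between consecutive values (wrapping around): 314.55°, 19.01°, 0.29°, 26.15°.
Largest gap = 314.55° ⇒ minimal covering band is its complement: 360° − 314.55° = 45.45°.
Band runs from +150.09° eastward to -164.46°, crossing the antimeridian.

45.45°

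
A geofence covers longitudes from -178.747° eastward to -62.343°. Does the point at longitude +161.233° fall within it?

Band width going east from -178.747° to -62.343°: ((-62.343 − -178.747) mod 360) = 116.404°.
Offset of +161.233° east of the west edge: ((161.233 − -178.747) mod 360) = 339.980°.
339.980° > 116.404° ⇒ outside.

No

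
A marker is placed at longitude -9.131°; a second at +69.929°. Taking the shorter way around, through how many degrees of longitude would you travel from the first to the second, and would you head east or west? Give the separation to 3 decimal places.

79.060° east

Raw difference: 69.929 − -9.131 = 79.06°.
Normalise into (−180°, 180°]: 79.06° stays 79.06°.
Positive ⇒ the second point lies to the east; separation 79.060°.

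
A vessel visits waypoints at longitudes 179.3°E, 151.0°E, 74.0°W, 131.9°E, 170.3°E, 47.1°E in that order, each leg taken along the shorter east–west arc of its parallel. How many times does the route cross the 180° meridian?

2

Leg 1: +179.3° → +151.0°, shortest Δλ = -28.3° (west) — does not cross 180°.
Leg 2: +151.0° → -74.0°, shortest Δλ = 135.0° (east) — crosses 180°.
Leg 3: -74.0° → +131.9°, shortest Δλ = -154.1° (west) — crosses 180°.
Leg 4: +131.9° → +170.3°, shortest Δλ = 38.4° (east) — does not cross 180°.
Leg 5: +170.3° → +47.1°, shortest Δλ = -123.2° (west) — does not cross 180°.
Total crossings: 2.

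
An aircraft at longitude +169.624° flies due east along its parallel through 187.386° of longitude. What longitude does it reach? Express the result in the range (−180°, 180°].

-2.990°

Start at +169.624°; shift +187.386° → +357.010°.
+357.010° lies outside (−180°, 180°]; subtract 360° → -2.990°.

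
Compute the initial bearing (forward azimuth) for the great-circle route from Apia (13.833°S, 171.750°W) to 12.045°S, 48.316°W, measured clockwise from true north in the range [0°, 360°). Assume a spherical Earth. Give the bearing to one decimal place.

112.1°

Δλ = -48.316 − -171.750 = 123.434°.
θ = atan2( sin Δλ · cos φ₂ , cos φ₁ · sin φ₂ − sin φ₁ · cos φ₂ · cos Δλ )
  = atan2(0.81615, -0.33146) = 112.104° → normalised to [0°, 360°): 112.104°.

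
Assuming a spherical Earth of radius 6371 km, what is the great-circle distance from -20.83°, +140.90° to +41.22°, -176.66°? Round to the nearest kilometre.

8170 km

Δλ = -176.66 − 140.90 = -317.56°; wrapped into (−180°, 180°]: 42.44°.
Δφ = 41.22 − -20.83 = 62.05°.
a = sin²(Δφ/2) + cos φ₁ · cos φ₂ · sin²(Δλ/2) = 0.357751.
c = 2·atan2(√a, √(1−a)) = 1.28231 rad → d = 6371·c ≈ 8169.62 km.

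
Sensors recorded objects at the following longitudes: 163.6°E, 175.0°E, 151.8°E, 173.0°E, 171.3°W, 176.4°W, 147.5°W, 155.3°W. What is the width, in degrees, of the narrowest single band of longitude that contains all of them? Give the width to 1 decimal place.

60.7°

Sort the longitudes: -176.4°, -171.3°, -155.3°, -147.5°, +151.8°, +163.6°, +173.0°, +175.0°.
Eastward gaps between consecutive values (wrapping around): 5.1°, 16.0°, 7.8°, 299.3°, 11.8°, 9.4°, 2.0°, 8.6°.
Largest gap = 299.3° ⇒ minimal covering band is its complement: 360° − 299.3° = 60.7°.
Band runs from +151.8° eastward to -147.5°, crossing the antimeridian.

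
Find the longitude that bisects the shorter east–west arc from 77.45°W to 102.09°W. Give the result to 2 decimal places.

89.77°W

Signed shortest Δλ from -77.45° to -102.09° is -24.64°.
Midpoint longitude = -77.45° + (-24.64°)/2 = -77.45° − 12.32° = -89.77°.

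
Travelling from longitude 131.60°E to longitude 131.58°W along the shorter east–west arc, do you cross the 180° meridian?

Yes

Naïve |-131.58 − 131.60| = 263.18° > 180°, so the shorter arc goes the other way round — across 180°.
Signed shortest Δλ = ((-131.58 − 131.60 + 180) mod 360) − 180 = 96.82°.
Going east by 96.82° from +131.60° passes through 180° before reaching -131.58°.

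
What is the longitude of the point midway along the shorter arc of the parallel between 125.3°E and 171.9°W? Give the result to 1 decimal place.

Signed shortest Δλ from +125.3° to -171.9° is +62.8°.
Midpoint longitude = +125.3° + (+62.8°)/2 = +125.3° + 31.4° = +156.7°.
(The naïve average (+125.3 + -171.9)/2 = -23.3° is on the wrong side of the globe.)

156.7°E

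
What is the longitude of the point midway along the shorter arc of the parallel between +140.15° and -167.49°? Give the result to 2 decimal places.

Signed shortest Δλ from +140.15° to -167.49° is +52.36°.
Midpoint longitude = +140.15° + (+52.36°)/2 = +140.15° + 26.18° = +166.33°.
(The naïve average (+140.15 + -167.49)/2 = -13.67° is on the wrong side of the globe.)

+166.33°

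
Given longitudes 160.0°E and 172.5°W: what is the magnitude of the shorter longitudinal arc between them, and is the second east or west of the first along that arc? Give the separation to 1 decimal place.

Raw difference: -172.5 − 160.0 = -332.5°.
Normalise into (−180°, 180°]: -332.5° + 360° = 27.5°.
Positive ⇒ the second point lies to the east; separation 27.5°.

27.5° east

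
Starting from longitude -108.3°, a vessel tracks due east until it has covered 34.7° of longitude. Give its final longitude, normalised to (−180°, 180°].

-73.6°

Start at -108.3°; shift +34.7° → -73.6°.
-73.6° already lies in (−180°, 180°].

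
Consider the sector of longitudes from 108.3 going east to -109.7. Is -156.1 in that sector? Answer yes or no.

Yes

Band width going east from +108.3° to -109.7°: ((-109.7 − 108.3) mod 360) = 142.0°.
Offset of -156.1° east of the west edge: ((-156.1 − 108.3) mod 360) = 95.6°.
95.6° ≤ 142.0° ⇒ inside.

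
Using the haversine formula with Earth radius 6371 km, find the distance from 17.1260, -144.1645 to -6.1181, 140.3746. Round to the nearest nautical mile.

4686 nmi

Δλ = 140.3746 − -144.1645 = 284.5391°; wrapped into (−180°, 180°]: -75.4609°.
Δφ = -6.1181 − 17.1260 = -23.2441°.
a = sin²(Δφ/2) + cos φ₁ · cos φ₂ · sin²(Δλ/2) = 0.396421.
c = 2·atan2(√a, √(1−a)) = 1.36213 rad → d = 6371·c ≈ 8678.11 km ≈ 4685.80 nmi.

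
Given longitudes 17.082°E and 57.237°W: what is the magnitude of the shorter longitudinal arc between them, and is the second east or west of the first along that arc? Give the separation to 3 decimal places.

Raw difference: -57.237 − 17.082 = -74.319°.
Normalise into (−180°, 180°]: -74.319° stays -74.319°.
Negative ⇒ the second point lies to the west; separation 74.319°.

74.319° west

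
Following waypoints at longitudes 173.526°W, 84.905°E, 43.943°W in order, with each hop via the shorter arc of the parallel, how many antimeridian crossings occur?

1

Leg 1: -173.526° → +84.905°, shortest Δλ = -101.569° (west) — crosses 180°.
Leg 2: +84.905° → -43.943°, shortest Δλ = -128.848° (west) — does not cross 180°.
Total crossings: 1.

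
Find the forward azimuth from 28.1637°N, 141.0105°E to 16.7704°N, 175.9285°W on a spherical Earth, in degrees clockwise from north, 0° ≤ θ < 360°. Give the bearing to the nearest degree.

97°

Δλ = -175.9285 − 141.0105 = -316.9390°; wrapped into (−180°, 180°]: 43.0610°.
θ = atan2( sin Δλ · cos φ₂ , cos φ₁ · sin φ₂ − sin φ₁ · cos φ₂ · cos Δλ )
  = atan2(0.65374, -0.07581) = 96.615° → normalised to [0°, 360°): 96.615°.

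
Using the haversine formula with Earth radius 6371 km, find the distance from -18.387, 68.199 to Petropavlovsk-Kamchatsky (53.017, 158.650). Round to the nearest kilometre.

Δλ = 158.650 − 68.199 = 90.451°.
Δφ = 53.017 − -18.387 = 71.404°.
a = sin²(Δφ/2) + cos φ₁ · cos φ₂ · sin²(Δλ/2) = 0.628233.
c = 2·atan2(√a, √(1−a)) = 1.83016 rad → d = 6371·c ≈ 11659.95 km.

11660 km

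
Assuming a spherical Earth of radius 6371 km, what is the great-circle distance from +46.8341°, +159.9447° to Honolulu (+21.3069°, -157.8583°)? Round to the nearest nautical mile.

2552 nmi

Δλ = -157.8583 − 159.9447 = -317.8030°; wrapped into (−180°, 180°]: 42.1970°.
Δφ = 21.3069 − 46.8341 = -25.5272°.
a = sin²(Δφ/2) + cos φ₁ · cos φ₂ · sin²(Δλ/2) = 0.131398.
c = 2·atan2(√a, √(1−a)) = 0.74187 rad → d = 6371·c ≈ 4726.47 km ≈ 2552.09 nmi.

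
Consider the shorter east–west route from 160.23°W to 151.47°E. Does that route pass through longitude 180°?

Naïve |151.47 − -160.23| = 311.7° > 180°, so the shorter arc goes the other way round — across 180°.
Signed shortest Δλ = ((151.47 − -160.23 + 180) mod 360) − 180 = -48.3°.
Going west by 48.3° from -160.23° passes through 180° before reaching +151.47°.

Yes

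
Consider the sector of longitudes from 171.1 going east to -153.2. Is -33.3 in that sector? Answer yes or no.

Band width going east from +171.1° to -153.2°: ((-153.2 − 171.1) mod 360) = 35.7°.
Offset of -33.3° east of the west edge: ((-33.3 − 171.1) mod 360) = 155.6°.
155.6° > 35.7° ⇒ outside.

No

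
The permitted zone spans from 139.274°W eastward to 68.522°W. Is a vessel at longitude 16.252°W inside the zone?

No

Band width going east from -139.274° to -68.522°: ((-68.522 − -139.274) mod 360) = 70.752°.
Offset of -16.252° east of the west edge: ((-16.252 − -139.274) mod 360) = 123.022°.
123.022° > 70.752° ⇒ outside.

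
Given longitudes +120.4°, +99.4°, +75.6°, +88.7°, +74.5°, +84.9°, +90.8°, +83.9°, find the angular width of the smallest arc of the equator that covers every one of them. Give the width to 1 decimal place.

45.9°

Sort the longitudes: +74.5°, +75.6°, +83.9°, +84.9°, +88.7°, +90.8°, +99.4°, +120.4°.
Eastward gaps between consecutive values (wrapping around): 1.1°, 8.3°, 1.0°, 3.8°, 2.1°, 8.6°, 21.0°, 314.1°.
Largest gap = 314.1° ⇒ minimal covering band is its complement: 360° − 314.1° = 45.9°.
Band runs from +74.5° eastward to +120.4°.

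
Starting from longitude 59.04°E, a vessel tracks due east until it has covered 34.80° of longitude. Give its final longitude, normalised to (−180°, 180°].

Start at +59.04°; shift +34.80° → +93.84°.
+93.84° already lies in (−180°, 180°].

93.84°E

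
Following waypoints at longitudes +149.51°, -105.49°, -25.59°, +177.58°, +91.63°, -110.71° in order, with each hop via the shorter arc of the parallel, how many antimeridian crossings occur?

3

Leg 1: +149.51° → -105.49°, shortest Δλ = 105.0° (east) — crosses 180°.
Leg 2: -105.49° → -25.59°, shortest Δλ = 79.9° (east) — does not cross 180°.
Leg 3: -25.59° → +177.58°, shortest Δλ = -156.83° (west) — crosses 180°.
Leg 4: +177.58° → +91.63°, shortest Δλ = -85.95° (west) — does not cross 180°.
Leg 5: +91.63° → -110.71°, shortest Δλ = 157.66° (east) — crosses 180°.
Total crossings: 3.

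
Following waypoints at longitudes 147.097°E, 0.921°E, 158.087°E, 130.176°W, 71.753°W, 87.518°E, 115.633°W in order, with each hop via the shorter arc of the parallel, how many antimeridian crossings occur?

Leg 1: +147.097° → +0.921°, shortest Δλ = -146.176° (west) — does not cross 180°.
Leg 2: +0.921° → +158.087°, shortest Δλ = 157.166° (east) — does not cross 180°.
Leg 3: +158.087° → -130.176°, shortest Δλ = 71.737° (east) — crosses 180°.
Leg 4: -130.176° → -71.753°, shortest Δλ = 58.423° (east) — does not cross 180°.
Leg 5: -71.753° → +87.518°, shortest Δλ = 159.271° (east) — does not cross 180°.
Leg 6: +87.518° → -115.633°, shortest Δλ = 156.849° (east) — crosses 180°.
Total crossings: 2.

2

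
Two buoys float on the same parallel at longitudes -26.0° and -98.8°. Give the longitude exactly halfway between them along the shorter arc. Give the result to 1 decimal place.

Signed shortest Δλ from -26.0° to -98.8° is -72.8°.
Midpoint longitude = -26.0° + (-72.8°)/2 = -26.0° − 36.4° = -62.4°.

-62.4°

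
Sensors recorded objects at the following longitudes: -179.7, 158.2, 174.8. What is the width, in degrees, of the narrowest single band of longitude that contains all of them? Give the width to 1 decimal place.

22.1°

Sort the longitudes: -179.7°, +158.2°, +174.8°.
Eastward gaps between consecutive values (wrapping around): 337.9°, 16.6°, 5.5°.
Largest gap = 337.9° ⇒ minimal covering band is its complement: 360° − 337.9° = 22.1°.
Band runs from +158.2° eastward to -179.7°, crossing the antimeridian.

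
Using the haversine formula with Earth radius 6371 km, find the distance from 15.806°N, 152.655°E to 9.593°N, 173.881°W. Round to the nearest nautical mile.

1993 nmi

Δλ = -173.881 − 152.655 = -326.536°; wrapped into (−180°, 180°]: 33.464°.
Δφ = 9.593 − 15.806 = -6.213°.
a = sin²(Δφ/2) + cos φ₁ · cos φ₂ · sin²(Δλ/2) = 0.081571.
c = 2·atan2(√a, √(1−a)) = 0.57928 rad → d = 6371·c ≈ 3690.59 km ≈ 1992.76 nmi.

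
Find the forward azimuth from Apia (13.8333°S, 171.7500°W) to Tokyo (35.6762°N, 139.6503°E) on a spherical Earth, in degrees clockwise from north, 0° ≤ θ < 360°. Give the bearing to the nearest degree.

Δλ = 139.6503 − -171.7500 = 311.4003°; wrapped into (−180°, 180°]: -48.5997°.
θ = atan2( sin Δλ · cos φ₂ , cos φ₁ · sin φ₂ − sin φ₁ · cos φ₂ · cos Δλ )
  = atan2(-0.60933, 0.69473) = -41.253° → normalised to [0°, 360°): 318.747°.

319°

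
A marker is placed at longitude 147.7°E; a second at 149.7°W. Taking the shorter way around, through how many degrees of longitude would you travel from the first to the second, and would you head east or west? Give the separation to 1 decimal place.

Raw difference: -149.7 − 147.7 = -297.4°.
Normalise into (−180°, 180°]: -297.4° + 360° = 62.6°.
Positive ⇒ the second point lies to the east; separation 62.6°.

62.6° east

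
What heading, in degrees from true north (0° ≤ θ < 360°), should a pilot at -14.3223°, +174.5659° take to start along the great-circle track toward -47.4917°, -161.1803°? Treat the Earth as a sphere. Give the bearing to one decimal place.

Δλ = -161.1803 − 174.5659 = -335.7462°; wrapped into (−180°, 180°]: 24.2538°.
θ = atan2( sin Δλ · cos φ₂ , cos φ₁ · sin φ₂ − sin φ₁ · cos φ₂ · cos Δλ )
  = atan2(0.27756, -0.56187) = 153.711° → normalised to [0°, 360°): 153.711°.

153.7°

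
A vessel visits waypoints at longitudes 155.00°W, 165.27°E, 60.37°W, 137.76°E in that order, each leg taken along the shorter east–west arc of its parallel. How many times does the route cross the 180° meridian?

3

Leg 1: -155.00° → +165.27°, shortest Δλ = -39.73° (west) — crosses 180°.
Leg 2: +165.27° → -60.37°, shortest Δλ = 134.36° (east) — crosses 180°.
Leg 3: -60.37° → +137.76°, shortest Δλ = -161.87° (west) — crosses 180°.
Total crossings: 3.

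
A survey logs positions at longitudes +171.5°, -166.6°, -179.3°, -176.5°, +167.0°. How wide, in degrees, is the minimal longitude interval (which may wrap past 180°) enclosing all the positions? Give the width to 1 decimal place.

Sort the longitudes: -179.3°, -176.5°, -166.6°, +167.0°, +171.5°.
Eastward gaps between consecutive values (wrapping around): 2.8°, 9.9°, 333.6°, 4.5°, 9.2°.
Largest gap = 333.6° ⇒ minimal covering band is its complement: 360° − 333.6° = 26.4°.
Band runs from +167.0° eastward to -166.6°, crossing the antimeridian.

26.4°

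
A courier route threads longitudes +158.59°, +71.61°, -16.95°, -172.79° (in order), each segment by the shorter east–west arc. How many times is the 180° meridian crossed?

Leg 1: +158.59° → +71.61°, shortest Δλ = -86.98° (west) — does not cross 180°.
Leg 2: +71.61° → -16.95°, shortest Δλ = -88.56° (west) — does not cross 180°.
Leg 3: -16.95° → -172.79°, shortest Δλ = -155.84° (west) — does not cross 180°.
Total crossings: 0.

0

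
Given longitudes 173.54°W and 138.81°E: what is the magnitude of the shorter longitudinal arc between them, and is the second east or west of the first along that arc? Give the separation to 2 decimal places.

Raw difference: 138.81 − -173.54 = 312.35°.
Normalise into (−180°, 180°]: 312.35° − 360° = -47.65°.
Negative ⇒ the second point lies to the west; separation 47.65°.

47.65° west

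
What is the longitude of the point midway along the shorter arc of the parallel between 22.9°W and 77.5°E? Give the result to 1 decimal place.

27.3°E

Signed shortest Δλ from -22.9° to +77.5° is +100.4°.
Midpoint longitude = -22.9° + (+100.4°)/2 = -22.9° + 50.2° = +27.3°.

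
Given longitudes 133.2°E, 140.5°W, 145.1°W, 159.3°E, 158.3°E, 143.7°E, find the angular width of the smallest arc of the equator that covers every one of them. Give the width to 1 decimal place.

Sort the longitudes: -145.1°, -140.5°, +133.2°, +143.7°, +158.3°, +159.3°.
Eastward gaps between consecutive values (wrapping around): 4.6°, 273.7°, 10.5°, 14.6°, 1.0°, 55.6°.
Largest gap = 273.7° ⇒ minimal covering band is its complement: 360° − 273.7° = 86.3°.
Band runs from +133.2° eastward to -140.5°, crossing the antimeridian.

86.3°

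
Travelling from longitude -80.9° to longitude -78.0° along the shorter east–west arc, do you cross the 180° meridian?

Signed shortest Δλ = ((-78.0 − -80.9 + 180) mod 360) − 180 = 2.9°.
Going east by 2.9° from -80.9° reaches -78.0° without touching 180°.

No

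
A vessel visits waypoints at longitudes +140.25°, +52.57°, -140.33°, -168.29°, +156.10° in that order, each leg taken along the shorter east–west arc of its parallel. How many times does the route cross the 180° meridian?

2

Leg 1: +140.25° → +52.57°, shortest Δλ = -87.68° (west) — does not cross 180°.
Leg 2: +52.57° → -140.33°, shortest Δλ = 167.1° (east) — crosses 180°.
Leg 3: -140.33° → -168.29°, shortest Δλ = -27.96° (west) — does not cross 180°.
Leg 4: -168.29° → +156.10°, shortest Δλ = -35.61° (west) — crosses 180°.
Total crossings: 2.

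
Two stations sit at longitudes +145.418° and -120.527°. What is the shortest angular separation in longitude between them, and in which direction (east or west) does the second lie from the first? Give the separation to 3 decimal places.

94.055° east

Raw difference: -120.527 − 145.418 = -265.945°.
Normalise into (−180°, 180°]: -265.945° + 360° = 94.055°.
Positive ⇒ the second point lies to the east; separation 94.055°.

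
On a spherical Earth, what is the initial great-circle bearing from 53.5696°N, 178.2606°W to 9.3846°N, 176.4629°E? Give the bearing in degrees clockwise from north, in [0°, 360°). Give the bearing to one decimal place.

187.5°

Δλ = 176.4629 − -178.2606 = 354.7235°; wrapped into (−180°, 180°]: -5.2765°.
θ = atan2( sin Δλ · cos φ₂ , cos φ₁ · sin φ₂ − sin φ₁ · cos φ₂ · cos Δλ )
  = atan2(-0.09073, -0.69361) = -172.547° → normalised to [0°, 360°): 187.453°.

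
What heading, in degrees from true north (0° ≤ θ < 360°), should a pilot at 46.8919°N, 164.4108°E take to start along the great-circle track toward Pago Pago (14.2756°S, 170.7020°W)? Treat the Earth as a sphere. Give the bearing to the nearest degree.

153°

Δλ = -170.7020 − 164.4108 = -335.1128°; wrapped into (−180°, 180°]: 24.8872°.
θ = atan2( sin Δλ · cos φ₂ , cos φ₁ · sin φ₂ − sin φ₁ · cos φ₂ · cos Δλ )
  = atan2(0.40784, -0.81033) = 153.284° → normalised to [0°, 360°): 153.284°.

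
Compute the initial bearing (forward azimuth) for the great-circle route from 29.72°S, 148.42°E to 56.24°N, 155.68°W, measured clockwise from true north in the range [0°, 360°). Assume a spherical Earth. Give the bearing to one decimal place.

27.7°

Δλ = -155.68 − 148.42 = -304.10°; wrapped into (−180°, 180°]: 55.90°.
θ = atan2( sin Δλ · cos φ₂ , cos φ₁ · sin φ₂ − sin φ₁ · cos φ₂ · cos Δλ )
  = atan2(0.46017, 0.87647) = 27.700° → normalised to [0°, 360°): 27.700°.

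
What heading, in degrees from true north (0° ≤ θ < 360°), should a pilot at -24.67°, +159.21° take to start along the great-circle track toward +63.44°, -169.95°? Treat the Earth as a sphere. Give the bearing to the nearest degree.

Δλ = -169.95 − 159.21 = -329.16°; wrapped into (−180°, 180°]: 30.84°.
θ = atan2( sin Δλ · cos φ₂ , cos φ₁ · sin φ₂ − sin φ₁ · cos φ₂ · cos Δλ )
  = atan2(0.22922, 0.97307) = 13.255° → normalised to [0°, 360°): 13.255°.

13°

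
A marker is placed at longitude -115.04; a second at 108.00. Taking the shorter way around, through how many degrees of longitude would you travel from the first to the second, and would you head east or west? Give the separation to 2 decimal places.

Raw difference: 108.00 − -115.04 = 223.04°.
Normalise into (−180°, 180°]: 223.04° − 360° = -136.96°.
Negative ⇒ the second point lies to the west; separation 136.96°.

136.96° west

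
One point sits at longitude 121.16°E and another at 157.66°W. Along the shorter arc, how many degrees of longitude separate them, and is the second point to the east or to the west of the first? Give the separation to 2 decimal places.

81.18° east

Raw difference: -157.66 − 121.16 = -278.82°.
Normalise into (−180°, 180°]: -278.82° + 360° = 81.18°.
Positive ⇒ the second point lies to the east; separation 81.18°.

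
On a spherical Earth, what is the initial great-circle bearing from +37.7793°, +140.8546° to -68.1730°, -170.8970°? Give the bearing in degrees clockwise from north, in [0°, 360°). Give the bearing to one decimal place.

162.6°

Δλ = -170.8970 − 140.8546 = -311.7516°; wrapped into (−180°, 180°]: 48.2484°.
θ = atan2( sin Δλ · cos φ₂ , cos φ₁ · sin φ₂ − sin φ₁ · cos φ₂ · cos Δλ )
  = atan2(0.27738, -0.88539) = 162.605° → normalised to [0°, 360°): 162.605°.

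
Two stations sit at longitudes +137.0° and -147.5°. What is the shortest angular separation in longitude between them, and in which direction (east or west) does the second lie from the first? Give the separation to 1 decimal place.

75.5° east

Raw difference: -147.5 − 137.0 = -284.5°.
Normalise into (−180°, 180°]: -284.5° + 360° = 75.5°.
Positive ⇒ the second point lies to the east; separation 75.5°.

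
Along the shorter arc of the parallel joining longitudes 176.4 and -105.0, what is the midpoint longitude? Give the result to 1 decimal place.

Signed shortest Δλ from +176.4° to -105.0° is +78.6°.
Midpoint longitude = +176.4° + (+78.6°)/2 = +176.4° + 39.3° = +215.7°.
Normalise into (−180°, 180°]: -144.3°.
(The naïve average (+176.4 + -105.0)/2 = 35.7° is on the wrong side of the globe.)

-144.3°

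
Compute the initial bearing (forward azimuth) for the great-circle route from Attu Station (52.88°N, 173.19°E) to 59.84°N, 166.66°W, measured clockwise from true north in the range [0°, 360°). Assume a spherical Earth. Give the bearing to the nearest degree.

Δλ = -166.66 − 173.19 = -339.85°; wrapped into (−180°, 180°]: 20.15°.
θ = atan2( sin Δλ · cos φ₂ , cos φ₁ · sin φ₂ − sin φ₁ · cos φ₂ · cos Δλ )
  = atan2(0.17307, 0.14570) = 49.908° → normalised to [0°, 360°): 49.908°.

50°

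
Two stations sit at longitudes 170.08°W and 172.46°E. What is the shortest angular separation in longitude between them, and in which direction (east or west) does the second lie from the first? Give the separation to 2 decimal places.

17.46° west

Raw difference: 172.46 − -170.08 = 342.54°.
Normalise into (−180°, 180°]: 342.54° − 360° = -17.46°.
Negative ⇒ the second point lies to the west; separation 17.46°.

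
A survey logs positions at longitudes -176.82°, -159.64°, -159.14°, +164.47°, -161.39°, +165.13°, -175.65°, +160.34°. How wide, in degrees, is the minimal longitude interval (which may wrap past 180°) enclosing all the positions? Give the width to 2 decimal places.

40.52°

Sort the longitudes: -176.82°, -175.65°, -161.39°, -159.64°, -159.14°, +160.34°, +164.47°, +165.13°.
Eastward gaps between consecutive values (wrapping around): 1.17°, 14.26°, 1.75°, 0.50°, 319.48°, 4.13°, 0.66°, 18.05°.
Largest gap = 319.48° ⇒ minimal covering band is its complement: 360° − 319.48° = 40.52°.
Band runs from +160.34° eastward to -159.14°, crossing the antimeridian.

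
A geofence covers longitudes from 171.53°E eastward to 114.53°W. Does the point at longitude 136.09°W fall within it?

Yes

Band width going east from +171.53° to -114.53°: ((-114.53 − 171.53) mod 360) = 73.94°.
Offset of -136.09° east of the west edge: ((-136.09 − 171.53) mod 360) = 52.38°.
52.38° ≤ 73.94° ⇒ inside.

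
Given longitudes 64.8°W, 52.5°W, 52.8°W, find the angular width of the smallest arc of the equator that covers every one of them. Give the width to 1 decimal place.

12.3°

Sort the longitudes: -64.8°, -52.8°, -52.5°.
Eastward gaps between consecutive values (wrapping around): 12.0°, 0.3°, 347.7°.
Largest gap = 347.7° ⇒ minimal covering band is its complement: 360° − 347.7° = 12.3°.
Band runs from -64.8° eastward to -52.5°.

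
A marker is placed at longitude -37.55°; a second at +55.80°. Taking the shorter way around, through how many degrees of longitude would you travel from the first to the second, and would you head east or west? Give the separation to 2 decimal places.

Raw difference: 55.80 − -37.55 = 93.35°.
Normalise into (−180°, 180°]: 93.35° stays 93.35°.
Positive ⇒ the second point lies to the east; separation 93.35°.

93.35° east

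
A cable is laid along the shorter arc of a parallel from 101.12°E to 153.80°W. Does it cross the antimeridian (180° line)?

Naïve |-153.80 − 101.12| = 254.92° > 180°, so the shorter arc goes the other way round — across 180°.
Signed shortest Δλ = ((-153.80 − 101.12 + 180) mod 360) − 180 = 105.08°.
Going east by 105.08° from +101.12° passes through 180° before reaching -153.80°.

Yes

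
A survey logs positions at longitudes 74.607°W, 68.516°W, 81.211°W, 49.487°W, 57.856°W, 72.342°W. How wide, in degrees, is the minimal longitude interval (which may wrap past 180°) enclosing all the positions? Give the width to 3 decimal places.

Sort the longitudes: -81.211°, -74.607°, -72.342°, -68.516°, -57.856°, -49.487°.
Eastward gaps between consecutive values (wrapping around): 6.604°, 2.265°, 3.826°, 10.660°, 8.369°, 328.276°.
Largest gap = 328.276° ⇒ minimal covering band is its complement: 360° − 328.276° = 31.724°.
Band runs from -81.211° eastward to -49.487°.

31.724°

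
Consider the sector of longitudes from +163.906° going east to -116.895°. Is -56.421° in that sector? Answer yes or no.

No

Band width going east from +163.906° to -116.895°: ((-116.895 − 163.906) mod 360) = 79.199°.
Offset of -56.421° east of the west edge: ((-56.421 − 163.906) mod 360) = 139.673°.
139.673° > 79.199° ⇒ outside.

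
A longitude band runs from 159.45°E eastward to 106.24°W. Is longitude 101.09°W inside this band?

No

Band width going east from +159.45° to -106.24°: ((-106.24 − 159.45) mod 360) = 94.31°.
Offset of -101.09° east of the west edge: ((-101.09 − 159.45) mod 360) = 99.46°.
99.46° > 94.31° ⇒ outside.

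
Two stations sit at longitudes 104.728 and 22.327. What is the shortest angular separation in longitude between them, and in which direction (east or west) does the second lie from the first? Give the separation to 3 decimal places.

82.401° west

Raw difference: 22.327 − 104.728 = -82.401°.
Normalise into (−180°, 180°]: -82.401° stays -82.401°.
Negative ⇒ the second point lies to the west; separation 82.401°.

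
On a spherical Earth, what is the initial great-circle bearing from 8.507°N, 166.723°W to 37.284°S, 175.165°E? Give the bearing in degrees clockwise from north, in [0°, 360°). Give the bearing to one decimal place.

Δλ = 175.165 − -166.723 = 341.888°; wrapped into (−180°, 180°]: -18.112°.
θ = atan2( sin Δλ · cos φ₂ , cos φ₁ · sin φ₂ − sin φ₁ · cos φ₂ · cos Δλ )
  = atan2(-0.24735, -0.71097) = -160.817° → normalised to [0°, 360°): 199.183°.

199.2°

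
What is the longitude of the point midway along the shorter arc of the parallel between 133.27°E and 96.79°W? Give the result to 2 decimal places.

Signed shortest Δλ from +133.27° to -96.79° is +129.94°.
Midpoint longitude = +133.27° + (+129.94°)/2 = +133.27° + 64.97° = +198.24°.
Normalise into (−180°, 180°]: -161.76°.
(The naïve average (+133.27 + -96.79)/2 = 18.24° is on the wrong side of the globe.)

161.76°W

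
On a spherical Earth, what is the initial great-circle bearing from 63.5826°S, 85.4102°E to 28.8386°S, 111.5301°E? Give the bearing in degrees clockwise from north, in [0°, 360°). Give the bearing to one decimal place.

38.2°

Δλ = 111.5301 − 85.4102 = 26.1199°.
θ = atan2( sin Δλ · cos φ₂ , cos φ₁ · sin φ₂ − sin φ₁ · cos φ₂ · cos Δλ )
  = atan2(0.38565, 0.48979) = 38.216° → normalised to [0°, 360°): 38.216°.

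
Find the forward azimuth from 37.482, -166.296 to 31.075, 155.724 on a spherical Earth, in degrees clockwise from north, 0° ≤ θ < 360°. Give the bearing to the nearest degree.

270°

Δλ = 155.724 − -166.296 = 322.020°; wrapped into (−180°, 180°]: -37.980°.
θ = atan2( sin Δλ · cos φ₂ , cos φ₁ · sin φ₂ − sin φ₁ · cos φ₂ · cos Δλ )
  = atan2(-0.52707, -0.00122) = -90.132° → normalised to [0°, 360°): 269.868°.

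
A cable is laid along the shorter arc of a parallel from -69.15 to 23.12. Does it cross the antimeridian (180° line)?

No

Signed shortest Δλ = ((23.12 − -69.15 + 180) mod 360) − 180 = 92.27°.
Going east by 92.27° from -69.15° reaches +23.12° without touching 180°.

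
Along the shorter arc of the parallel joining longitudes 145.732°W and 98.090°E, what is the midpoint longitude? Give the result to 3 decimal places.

Signed shortest Δλ from -145.732° to +98.090° is -116.178°.
Midpoint longitude = -145.732° + (-116.178°)/2 = -145.732° − 58.089° = -203.821°.
Normalise into (−180°, 180°]: +156.179°.
(The naïve average (-145.732 + +98.090)/2 = -23.821° is on the wrong side of the globe.)

156.179°E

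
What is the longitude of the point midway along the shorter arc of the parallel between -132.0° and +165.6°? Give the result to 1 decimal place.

-163.2°

Signed shortest Δλ from -132.0° to +165.6° is -62.4°.
Midpoint longitude = -132.0° + (-62.4°)/2 = -132.0° − 31.2° = -163.2°.
(The naïve average (-132.0 + +165.6)/2 = 16.8° is on the wrong side of the globe.)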